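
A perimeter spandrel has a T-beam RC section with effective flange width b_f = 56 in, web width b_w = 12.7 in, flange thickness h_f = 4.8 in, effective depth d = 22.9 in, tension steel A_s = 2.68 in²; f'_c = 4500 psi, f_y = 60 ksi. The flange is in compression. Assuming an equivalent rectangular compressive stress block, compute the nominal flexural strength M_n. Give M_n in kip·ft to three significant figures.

M_n ≈ 302 kip·ft

Tension: T = A_s f_y = 2.68 × 60 = 160.8 kips.
Try a within the flange: a = T/(0.85 f'_c b_f) = 160.8/(0.85 × 4.5 × 56) = 0.751 in.
Since a = 0.751 ≤ h_f = 4.8 in, the stress block lies entirely in the flange; analyse as a rectangular beam of width b_f.
M_n = T(d − a/2) = 160.8 × (22.9 − 0.3755) = 3621.9 kip·in.
M_n = 3621.9/12 = 301.83 kip·ft.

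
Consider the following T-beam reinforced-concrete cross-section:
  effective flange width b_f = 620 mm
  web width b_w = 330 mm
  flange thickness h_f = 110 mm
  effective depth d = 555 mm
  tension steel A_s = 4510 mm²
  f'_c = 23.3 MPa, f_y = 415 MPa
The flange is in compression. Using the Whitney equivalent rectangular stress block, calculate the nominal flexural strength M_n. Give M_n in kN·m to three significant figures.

M_n ≈ 886 kN·m

Tension: T = A_s f_y = 4510 × 415 = 1871650 N.
Try a within the flange: a = T/(0.85 f'_c b_f) = 1871650/(0.85 × 23.3 × 620) = 152.43 mm.
a = 152.43 > h_f = 110 mm: the block extends into the web. Split into flange-overhang and web parts.
C_f = 0.85 f'_c (b_f − b_w) h_f = 0.85 × 23.3 × (620 − 330) × 110 = 631780 N.
Remaining web compression depth: a_w = (T − C_f)/(0.85 f'_c b_w) = (1871650 − 631780)/(0.85 × 23.3 × 330) = 189.71 mm.
M_n = C_f(d − h_f/2) + (T − C_f)(d − a_w/2) = 631780 × (555 − 55) + 1239870 × (555 − 94.855) = 315.89 + 570.52 = 886.41 × 10⁶ N·mm.
M_n = 886.41 kN·m.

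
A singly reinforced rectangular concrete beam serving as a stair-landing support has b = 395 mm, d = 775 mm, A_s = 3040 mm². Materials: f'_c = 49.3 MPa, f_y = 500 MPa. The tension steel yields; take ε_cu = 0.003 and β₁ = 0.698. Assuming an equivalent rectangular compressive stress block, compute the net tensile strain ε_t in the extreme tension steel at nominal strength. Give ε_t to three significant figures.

ε_t ≈ 0.0147

a = A_s f_y/(0.85 f'_c b) = 91.83 mm.
β₁ = 0.698, so c = a/β₁ = 91.83/0.698 = 131.56 mm.
From the linear strain diagram with ε_cu = 0.003: ε_t = 0.003 (d − c)/c = 0.003 × (775 − 131.56)/131.56 = 0.0147.
Since ε_t ≥ 0.005, the section is tension-controlled.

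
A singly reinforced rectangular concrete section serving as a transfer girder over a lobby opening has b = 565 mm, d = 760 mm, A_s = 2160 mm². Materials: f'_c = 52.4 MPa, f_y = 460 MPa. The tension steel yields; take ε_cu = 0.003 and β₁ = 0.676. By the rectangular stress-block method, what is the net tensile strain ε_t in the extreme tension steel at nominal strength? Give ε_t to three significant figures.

ε_t ≈ 0.0360

a = A_s f_y/(0.85 f'_c b) = 39.48 mm.
β₁ = 0.676, so c = a/β₁ = 39.48/0.676 = 58.40 mm.
From the linear strain diagram with ε_cu = 0.003: ε_t = 0.003 (d − c)/c = 0.003 × (760 − 58.40)/58.40 = 0.0360.
Since ε_t ≥ 0.005, the section is tension-controlled.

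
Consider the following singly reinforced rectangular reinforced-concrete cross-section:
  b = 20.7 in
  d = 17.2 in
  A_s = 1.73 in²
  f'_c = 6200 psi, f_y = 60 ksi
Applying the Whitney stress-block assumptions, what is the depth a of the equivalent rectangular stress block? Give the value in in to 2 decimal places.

a ≈ 0.95 in

T = A_s f_y = 1.73 × 60 = 103.8 kips.
a = T/(0.85 f'_c b) = 103.8/(0.85 × 6.2 × 20.7) = 0.95 in.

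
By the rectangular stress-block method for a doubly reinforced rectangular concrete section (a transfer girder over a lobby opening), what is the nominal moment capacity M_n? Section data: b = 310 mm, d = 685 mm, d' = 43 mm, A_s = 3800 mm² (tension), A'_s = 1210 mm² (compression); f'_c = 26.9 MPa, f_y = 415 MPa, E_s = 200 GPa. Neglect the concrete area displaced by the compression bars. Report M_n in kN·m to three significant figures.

Assume both tension and compression steel yield.
Net tension couple steel: A_s − A'_s = 2590 mm².
a = (A_s − A'_s) f_y / (0.85 f'_c b) = 1074850/(0.85 × 26.9 × 310) = 151.64 mm.
c = a/β₁ = 151.64/0.85 = 178.40 mm; ε'_s = 0.003(c − d')/c = 0.0023 ≥ f_y/E_s = 0.0021, so compression steel does yield.
M_n = (A_s − A'_s) f_y (d − a/2) + A'_s f_y (d − d') = [1074850 × (685 − 75.82) + 502150 × (685 − 43)] × 10⁻⁶ = 654.78 + 322.38 = 977.16 kN·m.

M_n ≈ 977 kN·m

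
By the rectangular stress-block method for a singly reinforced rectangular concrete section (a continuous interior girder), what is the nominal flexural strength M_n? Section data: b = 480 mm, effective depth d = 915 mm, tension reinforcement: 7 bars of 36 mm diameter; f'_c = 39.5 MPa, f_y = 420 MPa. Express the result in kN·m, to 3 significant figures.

M_n ≈ 2460 kN·m

A_s = 7 × 1018 = 7126 mm².
T = A_s f_y = 7126 × 420 = 2992920 N = 2992.92 kN.
From C = T: a = T/(0.85 f'_c b) = 2992920/(0.85 × 39.5 × 480) = 185.71 mm.
M_n = T(d − a/2) = 2992.92 kN × (915 − 92.855) mm = 2460.61 kN·m.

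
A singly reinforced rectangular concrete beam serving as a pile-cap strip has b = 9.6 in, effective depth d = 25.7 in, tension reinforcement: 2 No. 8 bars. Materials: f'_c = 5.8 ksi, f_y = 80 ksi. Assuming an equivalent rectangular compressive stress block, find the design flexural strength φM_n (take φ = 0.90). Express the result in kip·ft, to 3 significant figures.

A_s = 2 × 0.79 = 1.58 in².
T = A_s f_y = 1.58 × 80 = 126.4 kips.
a = T/(0.85 f'_c b) = 126.4/(0.85 × 5.8 × 9.6) = 2.671 in.
M_n = T(d − a/2) = 126.4 × (25.7 − 1.3355) = 3079.7 kip·in = 3079.7/12 = 256.64 kip·ft.
φM_n = 0.90 × 256.64 = 230.98 kip·ft.

φM_n ≈ 231 kip·ft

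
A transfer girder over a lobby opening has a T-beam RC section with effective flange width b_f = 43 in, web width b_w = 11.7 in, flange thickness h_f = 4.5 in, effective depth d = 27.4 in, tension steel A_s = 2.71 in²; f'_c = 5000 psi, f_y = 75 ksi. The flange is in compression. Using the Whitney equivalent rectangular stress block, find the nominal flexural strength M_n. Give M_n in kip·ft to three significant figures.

M_n ≈ 455 kip·ft

Tension: T = A_s f_y = 2.71 × 75 = 203.25 kips.
Try a within the flange: a = T/(0.85 f'_c b_f) = 203.25/(0.85 × 5 × 43) = 1.112 in.
Since a = 1.112 ≤ h_f = 4.5 in, the stress block lies entirely in the flange; analyse as a rectangular beam of width b_f.
M_n = T(d − a/2) = 203.25 × (27.4 − 0.556) = 5456.0 kip·in.
M_n = 5456.0/12 = 454.67 kip·ft.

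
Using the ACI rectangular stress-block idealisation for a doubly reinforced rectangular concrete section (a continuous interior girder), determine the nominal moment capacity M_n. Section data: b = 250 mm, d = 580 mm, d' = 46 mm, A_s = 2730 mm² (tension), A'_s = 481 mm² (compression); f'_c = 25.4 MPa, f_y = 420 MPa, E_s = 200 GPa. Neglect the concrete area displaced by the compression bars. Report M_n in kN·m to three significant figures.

Assume both tension and compression steel yield.
Net tension couple steel: A_s − A'_s = 2249 mm².
a = (A_s − A'_s) f_y / (0.85 f'_c b) = 944580/(0.85 × 25.4 × 250) = 175.00 mm.
c = a/β₁ = 175.00/0.85 = 205.88 mm; ε'_s = 0.003(c − d')/c = 0.0023 ≥ f_y/E_s = 0.0021, so compression steel does yield.
M_n = (A_s − A'_s) f_y (d − a/2) + A'_s f_y (d − d') = [944580 × (580 − 87.5) + 202020 × (580 − 46)] × 10⁻⁶ = 465.21 + 107.88 = 573.09 kN·m.

M_n ≈ 573 kN·m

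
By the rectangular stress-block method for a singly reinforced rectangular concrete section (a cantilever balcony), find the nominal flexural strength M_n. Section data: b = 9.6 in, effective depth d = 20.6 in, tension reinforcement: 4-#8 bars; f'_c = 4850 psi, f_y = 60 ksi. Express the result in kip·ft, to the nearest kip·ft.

A_s = 4 × 0.79 = 3.16 in².
T = A_s f_y = 3.16 × 60 = 189.6 kips.
a = T/(0.85 f'_c b) = 189.6/(0.85 × 4.85 × 9.6) = 4.791 in.
M_n = T(d − a/2) = 189.6 × (20.6 − 2.3955) = 3451.6 kip·in = 3451.6/12 = 287.63 kip·ft.

M_n ≈ 288 kip·ft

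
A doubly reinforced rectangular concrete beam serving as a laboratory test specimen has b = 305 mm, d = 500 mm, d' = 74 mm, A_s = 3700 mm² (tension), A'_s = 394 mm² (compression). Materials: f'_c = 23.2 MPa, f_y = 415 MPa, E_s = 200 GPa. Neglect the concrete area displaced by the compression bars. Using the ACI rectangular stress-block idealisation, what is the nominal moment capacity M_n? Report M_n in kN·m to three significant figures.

M_n ≈ 599 kN·m

Assume both tension and compression steel yield.
Net tension couple steel: A_s − A'_s = 3306 mm².
a = (A_s − A'_s) f_y / (0.85 f'_c b) = 1371990/(0.85 × 23.2 × 305) = 228.11 mm.
c = a/β₁ = 228.11/0.85 = 268.36 mm; ε'_s = 0.003(c − d')/c = 0.0022 ≥ f_y/E_s = 0.0021, so compression steel does yield.
M_n = (A_s − A'_s) f_y (d − a/2) + A'_s f_y (d − d') = [1371990 × (500 − 114.055) + 163510 × (500 − 74)] × 10⁻⁶ = 529.51 + 69.66 = 599.17 kN·m.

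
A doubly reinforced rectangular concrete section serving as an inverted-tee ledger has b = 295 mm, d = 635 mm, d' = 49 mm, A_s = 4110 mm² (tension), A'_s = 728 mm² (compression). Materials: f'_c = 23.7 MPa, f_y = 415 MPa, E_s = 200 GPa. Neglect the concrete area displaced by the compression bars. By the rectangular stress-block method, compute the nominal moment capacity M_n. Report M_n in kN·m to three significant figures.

M_n ≈ 903 kN·m

Assume both tension and compression steel yield.
Net tension couple steel: A_s − A'_s = 3382 mm².
a = (A_s − A'_s) f_y / (0.85 f'_c b) = 1403530/(0.85 × 23.7 × 295) = 236.17 mm.
c = a/β₁ = 236.17/0.85 = 277.85 mm; ε'_s = 0.003(c − d')/c = 0.0025 ≥ f_y/E_s = 0.0021, so compression steel does yield.
M_n = (A_s − A'_s) f_y (d − a/2) + A'_s f_y (d − d') = [1403530 × (635 − 118.085) + 302120 × (635 − 49)] × 10⁻⁶ = 725.51 + 177.04 = 902.55 kN·m.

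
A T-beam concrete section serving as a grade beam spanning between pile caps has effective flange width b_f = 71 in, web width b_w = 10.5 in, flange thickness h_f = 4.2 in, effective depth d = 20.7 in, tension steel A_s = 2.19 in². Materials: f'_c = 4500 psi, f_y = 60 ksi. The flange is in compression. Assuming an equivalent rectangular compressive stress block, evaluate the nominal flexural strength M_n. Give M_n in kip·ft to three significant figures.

Tension: T = A_s f_y = 2.19 × 60 = 131.4 kips.
Try a within the flange: a = T/(0.85 f'_c b_f) = 131.4/(0.85 × 4.5 × 71) = 0.484 in.
Since a = 0.484 ≤ h_f = 4.2 in, the stress block lies entirely in the flange; analyse as a rectangular beam of width b_f.
M_n = T(d − a/2) = 131.4 × (20.7 − 0.242) = 2688.2 kip·in.
M_n = 2688.2/12 = 224.02 kip·ft.

M_n ≈ 224 kip·ft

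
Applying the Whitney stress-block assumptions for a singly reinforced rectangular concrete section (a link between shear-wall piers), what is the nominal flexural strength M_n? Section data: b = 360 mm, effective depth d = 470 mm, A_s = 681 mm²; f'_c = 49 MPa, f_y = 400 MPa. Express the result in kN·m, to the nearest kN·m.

M_n ≈ 126 kN·m

T = A_s f_y = 681 × 400 = 272400 N = 272.4 kN.
From C = T: a = T/(0.85 f'_c b) = 272400/(0.85 × 49 × 360) = 18.17 mm.
M_n = T(d − a/2) = 272.4 kN × (470 − 9.085) mm = 125.55 kN·m.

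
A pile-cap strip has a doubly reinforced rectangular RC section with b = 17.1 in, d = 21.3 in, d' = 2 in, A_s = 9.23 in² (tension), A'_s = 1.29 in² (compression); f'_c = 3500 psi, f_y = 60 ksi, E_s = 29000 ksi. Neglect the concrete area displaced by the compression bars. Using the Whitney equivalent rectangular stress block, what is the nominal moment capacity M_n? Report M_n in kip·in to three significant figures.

Assume both steels yield.
a = (A_s − A'_s) f_y/(0.85 f'_c b) = (9.23 − 1.29) × 60/(0.85 × 3.5 × 17.1) = 9.365 in.
c = a/β₁ = 9.365/0.85 = 11.018 in; ε'_s = 0.003(c − d')/c = 0.0025 ≥ ε_y = 0.0021, so the compression steel yields.
M_n = (A_s − A'_s) f_y (d − a/2) + A'_s f_y (d − d') = 476.4 × (21.3 − 4.6825) + 77.4 × (21.3 − 2) = 7916.6 + 1493.8 = 9410.4 kip·in.

M_n ≈ 9410 kip·in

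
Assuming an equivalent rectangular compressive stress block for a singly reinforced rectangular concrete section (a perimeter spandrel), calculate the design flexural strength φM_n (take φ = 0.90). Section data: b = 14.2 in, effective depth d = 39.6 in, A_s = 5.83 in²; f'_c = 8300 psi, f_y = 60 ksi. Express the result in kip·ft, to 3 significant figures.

φM_n ≈ 993 kip·ft

T = A_s f_y = 5.83 × 60 = 349.8 kips.
a = T/(0.85 f'_c b) = 349.8/(0.85 × 8.3 × 14.2) = 3.492 in.
M_n = T(d − a/2) = 349.8 × (39.6 − 1.746) = 13241.3 kip·in = 13241.3/12 = 1103.44 kip·ft.
φM_n = 0.90 × 1103.44 = 993.10 kip·ft.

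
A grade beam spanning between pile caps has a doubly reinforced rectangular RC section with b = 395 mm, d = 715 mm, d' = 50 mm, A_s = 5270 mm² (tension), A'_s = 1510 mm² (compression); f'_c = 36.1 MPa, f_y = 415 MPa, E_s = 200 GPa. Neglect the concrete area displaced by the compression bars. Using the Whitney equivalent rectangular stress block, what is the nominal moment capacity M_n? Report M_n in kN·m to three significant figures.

M_n ≈ 1430 kN·m

Assume both tension and compression steel yield.
Net tension couple steel: A_s − A'_s = 3760 mm².
a = (A_s − A'_s) f_y / (0.85 f'_c b) = 1560400/(0.85 × 36.1 × 395) = 128.74 mm.
c = a/β₁ = 128.74/0.792 = 162.55 mm; ε'_s = 0.003(c − d')/c = 0.0021 ≥ f_y/E_s = 0.0021, so compression steel does yield.
M_n = (A_s − A'_s) f_y (d − a/2) + A'_s f_y (d − d') = [1560400 × (715 − 64.37) + 626650 × (715 − 50)] × 10⁻⁶ = 1015.24 + 416.72 = 1431.96 kN·m.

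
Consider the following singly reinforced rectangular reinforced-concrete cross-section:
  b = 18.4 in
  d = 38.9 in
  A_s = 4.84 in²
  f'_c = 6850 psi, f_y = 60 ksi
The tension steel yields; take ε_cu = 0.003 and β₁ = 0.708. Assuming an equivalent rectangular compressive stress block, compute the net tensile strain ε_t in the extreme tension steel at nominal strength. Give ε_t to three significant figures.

ε_t ≈ 0.0275

a = A_s f_y/(0.85 f'_c b) = 2.711 in.
β₁ = 0.708, so c = a/β₁ = 2.711/0.708 = 3.829 in.
From the linear strain diagram with ε_cu = 0.003: ε_t = 0.003 (d − c)/c = 0.003 × (38.9 − 3.829)/3.829 = 0.0275.
Since ε_t ≥ 0.005, the section is tension-controlled.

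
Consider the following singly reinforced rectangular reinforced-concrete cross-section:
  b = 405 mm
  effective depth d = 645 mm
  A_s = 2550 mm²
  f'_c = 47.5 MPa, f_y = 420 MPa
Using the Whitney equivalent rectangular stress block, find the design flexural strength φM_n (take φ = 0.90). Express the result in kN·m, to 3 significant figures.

T = A_s f_y = 2550 × 420 = 1071000 N = 1071 kN.
From C = T: a = T/(0.85 f'_c b) = 1071000/(0.85 × 47.5 × 405) = 65.50 mm.
M_n = T(d − a/2) = 1071 kN × (645 − 32.75) mm = 655.72 kN·m.
φM_n = 0.90 × 655.72 = 590.15 kN·m.

φM_n ≈ 590 kN·m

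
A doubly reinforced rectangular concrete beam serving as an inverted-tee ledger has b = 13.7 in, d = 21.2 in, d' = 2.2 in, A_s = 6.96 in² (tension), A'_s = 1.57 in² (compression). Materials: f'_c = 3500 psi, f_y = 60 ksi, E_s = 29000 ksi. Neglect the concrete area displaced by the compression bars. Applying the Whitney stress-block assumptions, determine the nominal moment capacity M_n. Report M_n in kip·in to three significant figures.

Assume both steels yield.
a = (A_s − A'_s) f_y/(0.85 f'_c b) = (6.96 − 1.57) × 60/(0.85 × 3.5 × 13.7) = 7.935 in.
c = a/β₁ = 7.935/0.85 = 9.335 in; ε'_s = 0.003(c − d')/c = 0.0023 ≥ ε_y = 0.0021, so the compression steel yields.
M_n = (A_s − A'_s) f_y (d − a/2) + A'_s f_y (d − d') = 323.4 × (21.2 − 3.9675) + 94.2 × (21.2 − 2.2) = 5573.0 + 1789.8 = 7362.8 kip·in.

M_n ≈ 7360 kip·in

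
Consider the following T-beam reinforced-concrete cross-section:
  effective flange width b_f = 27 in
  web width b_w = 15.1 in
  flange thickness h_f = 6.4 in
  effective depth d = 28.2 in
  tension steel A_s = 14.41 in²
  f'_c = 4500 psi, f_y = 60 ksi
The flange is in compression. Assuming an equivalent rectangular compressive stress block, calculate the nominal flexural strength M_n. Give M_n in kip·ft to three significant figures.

Tension: T = A_s f_y = 14.41 × 60 = 864.6 kips.
Try a within the flange: a = T/(0.85 f'_c b_f) = 864.6/(0.85 × 4.5 × 27) = 8.372 in.
a = 8.372 > h_f = 6.4 in: the block extends into the web. Split into flange-overhang and web parts.
C_f = 0.85 f'_c (b_f − b_w) h_f = 0.85 × 4.5 × (27 − 15.1) × 6.4 = 291.3 kips.
Remaining web compression depth: a_w = (T − C_f)/(0.85 f'_c b_w) = (864.6 − 291.3)/(0.85 × 4.5 × 15.1) = 9.926 in.
M_n = C_f(d − h_f/2) + (T − C_f)(d − a_w/2) = 291.3 × (28.2 − 3.2) + 573.3 × (28.2 − 4.963) = 7282.5 + 13321.8 = 20604.3 kip·in.
M_n = 20604.3/12 = 1717.03 kip·ft.

M_n ≈ 1720 kip·ft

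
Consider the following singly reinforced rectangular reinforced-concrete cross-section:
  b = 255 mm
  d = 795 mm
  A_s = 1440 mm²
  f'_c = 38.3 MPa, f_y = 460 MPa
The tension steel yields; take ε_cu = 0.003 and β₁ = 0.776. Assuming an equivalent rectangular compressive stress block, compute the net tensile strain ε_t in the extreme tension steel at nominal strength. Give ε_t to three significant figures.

ε_t ≈ 0.0202

a = A_s f_y/(0.85 f'_c b) = 79.79 mm.
β₁ = 0.776, so c = a/β₁ = 79.79/0.776 = 102.82 mm.
From the linear strain diagram with ε_cu = 0.003: ε_t = 0.003 (d − c)/c = 0.003 × (795 − 102.82)/102.82 = 0.0202.
Since ε_t ≥ 0.005, the section is tension-controlled.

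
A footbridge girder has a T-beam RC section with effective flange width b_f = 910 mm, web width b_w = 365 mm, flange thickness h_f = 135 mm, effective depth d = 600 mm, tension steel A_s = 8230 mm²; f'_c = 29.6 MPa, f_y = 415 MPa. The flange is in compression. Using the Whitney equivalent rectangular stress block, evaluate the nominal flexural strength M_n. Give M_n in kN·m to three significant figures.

Tension: T = A_s f_y = 8230 × 415 = 3415450 N.
Try a within the flange: a = T/(0.85 f'_c b_f) = 3415450/(0.85 × 29.6 × 910) = 149.17 mm.
a = 149.17 > h_f = 135 mm: the block extends into the web. Split into flange-overhang and web parts.
C_f = 0.85 f'_c (b_f − b_w) h_f = 0.85 × 29.6 × (910 − 365) × 135 = 1851147 N.
Remaining web compression depth: a_w = (T − C_f)/(0.85 f'_c b_w) = (3415450 − 1851147)/(0.85 × 29.6 × 365) = 170.34 mm.
M_n = C_f(d − h_f/2) + (T − C_f)(d − a_w/2) = 1851147 × (600 − 67.5) + 1564303 × (600 − 85.17) = 985.74 + 805.35 = 1791.09 × 10⁶ N·mm.
M_n = 1791.09 kN·m.

M_n ≈ 1790 kN·m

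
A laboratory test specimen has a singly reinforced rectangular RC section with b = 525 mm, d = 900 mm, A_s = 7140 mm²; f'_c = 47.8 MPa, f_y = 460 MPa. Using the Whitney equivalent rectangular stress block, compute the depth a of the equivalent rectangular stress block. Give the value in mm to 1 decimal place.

T = A_s f_y = 7140 × 460 = 3284400 N = 3284.4 kN.
Setting C = 0.85 f'_c a b equal to T: a = 3284400/(0.85 × 47.8 × 525) = 154.0 mm.

a ≈ 154.0 mm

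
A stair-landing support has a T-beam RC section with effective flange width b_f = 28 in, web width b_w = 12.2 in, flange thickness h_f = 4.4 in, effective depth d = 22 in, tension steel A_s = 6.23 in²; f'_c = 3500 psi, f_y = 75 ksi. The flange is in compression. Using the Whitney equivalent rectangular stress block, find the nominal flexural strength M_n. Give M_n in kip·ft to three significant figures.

M_n ≈ 741 kip·ft

Tension: T = A_s f_y = 6.23 × 75 = 467.25 kips.
Try a within the flange: a = T/(0.85 f'_c b_f) = 467.25/(0.85 × 3.5 × 28) = 5.609 in.
a = 5.609 > h_f = 4.4 in: the block extends into the web. Split into flange-overhang and web parts.
C_f = 0.85 f'_c (b_f − b_w) h_f = 0.85 × 3.5 × (28 − 12.2) × 4.4 = 206.8 kips.
Remaining web compression depth: a_w = (T − C_f)/(0.85 f'_c b_w) = (467.25 − 206.8)/(0.85 × 3.5 × 12.2) = 7.176 in.
M_n = C_f(d − h_f/2) + (T − C_f)(d − a_w/2) = 206.8 × (22 − 2.2) + 260.45 × (22 − 3.588) = 4094.6 + 4795.4 = 8890.0 kip·in.
M_n = 8890.0/12 = 740.83 kip·ft.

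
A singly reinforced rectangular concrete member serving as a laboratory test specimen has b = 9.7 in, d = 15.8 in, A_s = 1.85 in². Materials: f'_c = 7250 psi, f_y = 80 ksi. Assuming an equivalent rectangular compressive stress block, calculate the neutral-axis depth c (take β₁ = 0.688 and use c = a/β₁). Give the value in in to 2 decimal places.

T = A_s f_y = 1.85 × 80 = 148 kips.
a = T/(0.85 f'_c b) = 148/(0.85 × 7.25 × 9.7) = 2.4759 in.
With β₁ = 0.688, c = a/β₁ = 2.4759/0.688 = 3.60 in.

c ≈ 3.60 in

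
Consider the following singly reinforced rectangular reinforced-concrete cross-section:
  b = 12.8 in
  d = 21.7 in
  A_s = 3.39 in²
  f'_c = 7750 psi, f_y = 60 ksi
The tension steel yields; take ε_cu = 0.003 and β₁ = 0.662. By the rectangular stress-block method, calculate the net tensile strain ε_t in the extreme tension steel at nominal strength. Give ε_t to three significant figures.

a = A_s f_y/(0.85 f'_c b) = 2.412 in.
β₁ = 0.662, so c = a/β₁ = 2.412/0.662 = 3.644 in.
From the linear strain diagram with ε_cu = 0.003: ε_t = 0.003 (d − c)/c = 0.003 × (21.7 − 3.644)/3.644 = 0.0149.
Since ε_t ≥ 0.005, the section is tension-controlled.

ε_t ≈ 0.0149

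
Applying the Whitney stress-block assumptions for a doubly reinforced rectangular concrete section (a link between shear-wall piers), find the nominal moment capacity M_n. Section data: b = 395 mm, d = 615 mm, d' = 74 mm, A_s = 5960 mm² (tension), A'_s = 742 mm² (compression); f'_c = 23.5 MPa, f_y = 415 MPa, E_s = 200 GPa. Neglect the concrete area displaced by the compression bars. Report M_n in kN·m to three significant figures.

M_n ≈ 1200 kN·m

Assume both tension and compression steel yield.
Net tension couple steel: A_s − A'_s = 5218 mm².
a = (A_s − A'_s) f_y / (0.85 f'_c b) = 2165470/(0.85 × 23.5 × 395) = 274.45 mm.
c = a/β₁ = 274.45/0.85 = 322.88 mm; ε'_s = 0.003(c − d')/c = 0.0023 ≥ f_y/E_s = 0.0021, so compression steel does yield.
M_n = (A_s − A'_s) f_y (d − a/2) + A'_s f_y (d − d') = [2165470 × (615 − 137.225) + 307930 × (615 − 74)] × 10⁻⁶ = 1034.61 + 166.59 = 1201.20 kN·m.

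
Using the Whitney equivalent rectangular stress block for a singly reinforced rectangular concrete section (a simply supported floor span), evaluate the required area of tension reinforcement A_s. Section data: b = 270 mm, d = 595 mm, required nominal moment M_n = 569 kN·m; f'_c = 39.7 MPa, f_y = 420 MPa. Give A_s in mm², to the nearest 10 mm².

With M_n = 0.85 f'_c a b (d − a/2), solve the quadratic for a:
a = d − √(d² − 2M_n/(0.85 f'_c b)) = 595 − √(595² − 2 × 569×10⁶/(0.85 × 39.7 × 270)) = 116.33 mm.
A_s = 0.85 f'_c a b / f_y = 0.85 × 39.7 × 116.33 × 270 / 420 = 2523.6 mm².

A_s ≈ 2520 mm²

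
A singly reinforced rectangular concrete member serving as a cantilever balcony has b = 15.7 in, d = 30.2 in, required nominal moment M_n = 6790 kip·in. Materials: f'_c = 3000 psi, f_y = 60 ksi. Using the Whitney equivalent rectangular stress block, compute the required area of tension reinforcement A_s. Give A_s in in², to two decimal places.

From M_n = 0.85 f'_c a b (d − a/2):
a = d − √(d² − 2M_n/(0.85 f'_c b)) = 30.2 − √(30.2² − 2 × 6790/(0.85 × 3 × 15.7)) = 6.266 in.
A_s = 0.85 f'_c a b / f_y = 0.85 × 3 × 6.266 × 15.7 / 60 = 4.181 in².

A_s ≈ 4.18 in²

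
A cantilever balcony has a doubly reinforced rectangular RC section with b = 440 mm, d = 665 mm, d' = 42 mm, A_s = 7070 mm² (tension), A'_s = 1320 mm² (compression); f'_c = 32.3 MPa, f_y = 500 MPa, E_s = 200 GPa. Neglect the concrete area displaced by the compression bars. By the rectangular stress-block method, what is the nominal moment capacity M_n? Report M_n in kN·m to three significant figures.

Assume both tension and compression steel yield.
Net tension couple steel: A_s − A'_s = 5750 mm².
a = (A_s − A'_s) f_y / (0.85 f'_c b) = 2875000/(0.85 × 32.3 × 440) = 237.99 mm.
c = a/β₁ = 237.99/0.819 = 290.59 mm; ε'_s = 0.003(c − d')/c = 0.0026 ≥ f_y/E_s = 0.0025, so compression steel does yield.
M_n = (A_s − A'_s) f_y (d − a/2) + A'_s f_y (d − d') = [2875000 × (665 − 118.995) + 660000 × (665 − 42)] × 10⁻⁶ = 1569.76 + 411.18 = 1980.94 kN·m.

M_n ≈ 1980 kN·m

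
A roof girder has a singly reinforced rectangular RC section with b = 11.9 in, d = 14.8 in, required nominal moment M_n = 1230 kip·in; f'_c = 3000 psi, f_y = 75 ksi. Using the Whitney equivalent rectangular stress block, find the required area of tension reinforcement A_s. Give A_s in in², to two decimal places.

A_s ≈ 1.24 in²

From M_n = 0.85 f'_c a b (d − a/2):
a = d − √(d² − 2M_n/(0.85 f'_c b)) = 14.8 − √(14.8² − 2 × 1230/(0.85 × 3 × 11.9)) = 3.054 in.
A_s = 0.85 f'_c a b / f_y = 0.85 × 3 × 3.054 × 11.9 / 75 = 1.236 in².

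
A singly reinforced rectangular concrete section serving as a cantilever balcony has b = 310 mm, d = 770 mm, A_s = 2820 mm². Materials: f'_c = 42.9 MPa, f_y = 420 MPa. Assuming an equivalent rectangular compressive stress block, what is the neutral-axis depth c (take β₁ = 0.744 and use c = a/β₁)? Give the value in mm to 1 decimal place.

c ≈ 140.8 mm

T = A_s f_y = 2820 × 420 = 1184400 N = 1184.4 kN.
Setting C = 0.85 f'_c a b equal to T: a = 1184400/(0.85 × 42.9 × 310) = 104.776 mm.
With β₁ = 0.744, c = a/β₁ = 104.776/0.744 = 140.8 mm.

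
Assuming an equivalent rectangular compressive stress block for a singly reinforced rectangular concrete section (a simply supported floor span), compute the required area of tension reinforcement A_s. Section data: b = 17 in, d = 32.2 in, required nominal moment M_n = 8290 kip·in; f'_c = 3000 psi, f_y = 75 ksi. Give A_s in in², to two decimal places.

A_s ≈ 3.83 in²

From M_n = 0.85 f'_c a b (d − a/2):
a = d − √(d² − 2M_n/(0.85 f'_c b)) = 32.2 − √(32.2² − 2 × 8290/(0.85 × 3 × 17)) = 6.619 in.
A_s = 0.85 f'_c a b / f_y = 0.85 × 3 × 6.619 × 17 / 75 = 3.826 in².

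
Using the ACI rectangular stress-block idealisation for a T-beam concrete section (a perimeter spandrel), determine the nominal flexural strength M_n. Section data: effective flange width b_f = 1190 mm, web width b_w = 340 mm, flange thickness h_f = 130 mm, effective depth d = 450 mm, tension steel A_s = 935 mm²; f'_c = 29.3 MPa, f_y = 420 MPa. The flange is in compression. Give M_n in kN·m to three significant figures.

Tension: T = A_s f_y = 935 × 420 = 392700 N.
Try a within the flange: a = T/(0.85 f'_c b_f) = 392700/(0.85 × 29.3 × 1190) = 13.25 mm.
Since a = 13.25 ≤ h_f = 130 mm, the stress block lies entirely in the flange; analyse as a rectangular beam of width b_f.
M_n = T(d − a/2) = 392700 × (450 − 6.625) = 174.11 × 10⁶ N·mm.
M_n = 174.11 kN·m.

M_n ≈ 174 kN·m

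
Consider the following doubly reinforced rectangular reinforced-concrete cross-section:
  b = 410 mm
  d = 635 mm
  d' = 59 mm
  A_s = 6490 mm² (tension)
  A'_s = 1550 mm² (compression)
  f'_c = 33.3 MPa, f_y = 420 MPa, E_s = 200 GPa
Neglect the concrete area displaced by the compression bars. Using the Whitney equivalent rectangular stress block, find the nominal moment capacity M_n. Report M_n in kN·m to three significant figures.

M_n ≈ 1510 kN·m

Assume both tension and compression steel yield.
Net tension couple steel: A_s − A'_s = 4940 mm².
a = (A_s − A'_s) f_y / (0.85 f'_c b) = 2074800/(0.85 × 33.3 × 410) = 178.78 mm.
c = a/β₁ = 178.78/0.812 = 220.17 mm; ε'_s = 0.003(c − d')/c = 0.0022 ≥ f_y/E_s = 0.0021, so compression steel does yield.
M_n = (A_s − A'_s) f_y (d − a/2) + A'_s f_y (d − d') = [2074800 × (635 − 89.39) + 651000 × (635 − 59)] × 10⁻⁶ = 1132.03 + 374.98 = 1507.01 kN·m.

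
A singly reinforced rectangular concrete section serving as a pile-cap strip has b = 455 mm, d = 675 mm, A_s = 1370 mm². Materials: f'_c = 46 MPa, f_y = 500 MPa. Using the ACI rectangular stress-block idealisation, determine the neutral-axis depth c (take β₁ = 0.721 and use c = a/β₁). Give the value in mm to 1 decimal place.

c ≈ 53.4 mm

T = A_s f_y = 1370 × 500 = 685000 N = 685 kN.
Setting C = 0.85 f'_c a b equal to T: a = 685000/(0.85 × 46 × 455) = 38.504 mm.
With β₁ = 0.721, c = a/β₁ = 38.504/0.721 = 53.4 mm.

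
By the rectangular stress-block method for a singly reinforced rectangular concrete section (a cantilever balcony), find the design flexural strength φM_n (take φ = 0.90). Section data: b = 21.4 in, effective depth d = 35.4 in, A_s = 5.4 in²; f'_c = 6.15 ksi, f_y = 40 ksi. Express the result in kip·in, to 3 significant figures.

T = A_s f_y = 5.4 × 40 = 216 kips.
a = T/(0.85 f'_c b) = 216/(0.85 × 6.15 × 21.4) = 1.931 in.
M_n = T(d − a/2) = 216 × (35.4 − 0.9655) = 7437.9 kip·in.
φM_n = 0.90 × 7437.9 = 6694.1 kip·in.

φM_n ≈ 6690 kip·in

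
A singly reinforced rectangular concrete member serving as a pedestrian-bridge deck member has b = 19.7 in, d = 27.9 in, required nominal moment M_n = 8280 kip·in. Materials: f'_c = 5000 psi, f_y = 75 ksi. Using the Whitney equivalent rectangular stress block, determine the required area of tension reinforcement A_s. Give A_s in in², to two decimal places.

From M_n = 0.85 f'_c a b (d − a/2):
a = d − √(d² − 2M_n/(0.85 f'_c b)) = 27.9 − √(27.9² − 2 × 8280/(0.85 × 5 × 19.7)) = 3.804 in.
A_s = 0.85 f'_c a b / f_y = 0.85 × 5 × 3.804 × 19.7 / 75 = 4.247 in².

A_s ≈ 4.25 in²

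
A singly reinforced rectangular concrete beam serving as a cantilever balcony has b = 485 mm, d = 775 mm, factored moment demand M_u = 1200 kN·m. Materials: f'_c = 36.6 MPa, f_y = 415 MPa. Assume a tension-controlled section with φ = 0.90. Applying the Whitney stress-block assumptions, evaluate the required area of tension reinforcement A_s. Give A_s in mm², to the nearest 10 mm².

M_n = M_u/φ = 1200/0.90 = 1333.33 kN·m.
With M_n = 0.85 f'_c a b (d − a/2), solve the quadratic for a:
a = d − √(d² − 2M_n/(0.85 f'_c b)) = 775 − √(775² − 2 × 1333.33×10⁶/(0.85 × 36.6 × 485)) = 123.93 mm.
A_s = 0.85 f'_c a b / f_y = 0.85 × 36.6 × 123.93 × 485 / 415 = 4505.8 mm².

A_s ≈ 4510 mm²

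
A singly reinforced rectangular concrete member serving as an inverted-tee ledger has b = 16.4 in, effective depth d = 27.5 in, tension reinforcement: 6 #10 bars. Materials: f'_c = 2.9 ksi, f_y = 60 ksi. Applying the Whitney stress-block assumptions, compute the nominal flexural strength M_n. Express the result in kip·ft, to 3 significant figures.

A_s = 6 × 1.27 = 7.62 in².
T = A_s f_y = 7.62 × 60 = 457.2 kips.
a = T/(0.85 f'_c b) = 457.2/(0.85 × 2.9 × 16.4) = 11.310 in.
M_n = T(d − a/2) = 457.2 × (27.5 − 5.655) = 9987.5 kip·in = 9987.5/12 = 832.29 kip·ft.

M_n ≈ 832 kip·ft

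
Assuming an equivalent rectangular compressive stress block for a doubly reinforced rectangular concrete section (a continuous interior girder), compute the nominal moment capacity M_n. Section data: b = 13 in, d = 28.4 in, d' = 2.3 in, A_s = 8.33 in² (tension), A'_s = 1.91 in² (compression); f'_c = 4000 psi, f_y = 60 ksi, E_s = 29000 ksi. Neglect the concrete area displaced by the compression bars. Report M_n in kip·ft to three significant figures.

M_n ≈ 1020 kip·ft

Assume both steels yield.
a = (A_s − A'_s) f_y/(0.85 f'_c b) = (8.33 − 1.91) × 60/(0.85 × 4 × 13) = 8.715 in.
c = a/β₁ = 8.715/0.85 = 10.253 in; ε'_s = 0.003(c − d')/c = 0.0023 ≥ ε_y = 0.0021, so the compression steel yields.
M_n = (A_s − A'_s) f_y (d − a/2) + A'_s f_y (d − d') = 385.2 × (28.4 − 4.3575) + 114.6 × (28.4 − 2.3) = 9261.2 + 2991.1 = 12252.3 kip·in = 12252.3/12 = 1021.03 kip·ft.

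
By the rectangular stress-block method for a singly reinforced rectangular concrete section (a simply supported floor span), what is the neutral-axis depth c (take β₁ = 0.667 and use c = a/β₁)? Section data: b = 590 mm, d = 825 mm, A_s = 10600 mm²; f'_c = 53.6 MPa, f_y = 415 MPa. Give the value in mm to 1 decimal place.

T = A_s f_y = 10600 × 415 = 4399000 N = 4399 kN.
Setting C = 0.85 f'_c a b equal to T: a = 4399000/(0.85 × 53.6 × 590) = 163.651 mm.
With β₁ = 0.667, c = a/β₁ = 163.651/0.667 = 245.4 mm.

c ≈ 245.4 mm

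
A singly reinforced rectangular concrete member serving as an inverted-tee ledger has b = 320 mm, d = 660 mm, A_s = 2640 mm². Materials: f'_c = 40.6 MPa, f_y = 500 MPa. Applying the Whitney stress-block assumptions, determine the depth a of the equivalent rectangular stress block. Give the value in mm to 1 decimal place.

T = A_s f_y = 2640 × 500 = 1320000 N = 1320 kN.
Setting C = 0.85 f'_c a b equal to T: a = 1320000/(0.85 × 40.6 × 320) = 119.5 mm.

a ≈ 119.5 mm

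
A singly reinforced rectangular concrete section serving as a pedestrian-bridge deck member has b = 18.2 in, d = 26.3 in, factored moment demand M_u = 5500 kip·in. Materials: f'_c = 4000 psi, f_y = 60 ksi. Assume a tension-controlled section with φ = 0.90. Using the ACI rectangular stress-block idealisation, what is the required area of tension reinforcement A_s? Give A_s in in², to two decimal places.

M_n = M_u/φ = 5500/0.90 = 6111.11 kip·in.
From M_n = 0.85 f'_c a b (d − a/2):
a = d − √(d² − 2M_n/(0.85 f'_c b)) = 26.3 − √(26.3² − 2 × 6111.11/(0.85 × 4 × 18.2)) = 4.070 in.
A_s = 0.85 f'_c a b / f_y = 0.85 × 4 × 4.070 × 18.2 / 60 = 4.198 in².

A_s ≈ 4.20 in²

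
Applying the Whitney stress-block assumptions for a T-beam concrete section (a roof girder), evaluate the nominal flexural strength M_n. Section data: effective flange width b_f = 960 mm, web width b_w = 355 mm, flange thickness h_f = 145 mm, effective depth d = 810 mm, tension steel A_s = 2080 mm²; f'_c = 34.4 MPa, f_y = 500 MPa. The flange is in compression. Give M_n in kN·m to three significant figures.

M_n ≈ 823 kN·m

Tension: T = A_s f_y = 2080 × 500 = 1040000 N.
Try a within the flange: a = T/(0.85 f'_c b_f) = 1040000/(0.85 × 34.4 × 960) = 37.05 mm.
Since a = 37.05 ≤ h_f = 145 mm, the stress block lies entirely in the flange; analyse as a rectangular beam of width b_f.
M_n = T(d − a/2) = 1040000 × (810 − 18.525) = 823.13 × 10⁶ N·mm.
M_n = 823.13 kN·m.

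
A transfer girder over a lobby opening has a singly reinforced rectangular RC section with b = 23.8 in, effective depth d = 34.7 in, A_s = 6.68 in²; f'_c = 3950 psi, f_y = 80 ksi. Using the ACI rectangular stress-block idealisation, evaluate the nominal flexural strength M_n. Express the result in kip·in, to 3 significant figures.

T = A_s f_y = 6.68 × 80 = 534.4 kips.
a = T/(0.85 f'_c b) = 534.4/(0.85 × 3.95 × 23.8) = 6.688 in.
M_n = T(d − a/2) = 534.4 × (34.7 − 3.344) = 16756.6 kip·in.

M_n ≈ 16800 kip·in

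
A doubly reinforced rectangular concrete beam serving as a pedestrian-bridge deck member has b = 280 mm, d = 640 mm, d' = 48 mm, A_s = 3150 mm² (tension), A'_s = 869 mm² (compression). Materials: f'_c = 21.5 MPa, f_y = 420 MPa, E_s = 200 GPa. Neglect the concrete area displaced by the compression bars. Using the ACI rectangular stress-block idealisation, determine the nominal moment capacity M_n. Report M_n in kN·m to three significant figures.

Assume both tension and compression steel yield.
Net tension couple steel: A_s − A'_s = 2281 mm².
a = (A_s − A'_s) f_y / (0.85 f'_c b) = 958020/(0.85 × 21.5 × 280) = 187.22 mm.
c = a/β₁ = 187.22/0.85 = 220.26 mm; ε'_s = 0.003(c − d')/c = 0.0023 ≥ f_y/E_s = 0.0021, so compression steel does yield.
M_n = (A_s − A'_s) f_y (d − a/2) + A'_s f_y (d − d') = [958020 × (640 − 93.61) + 364980 × (640 − 48)] × 10⁻⁶ = 523.45 + 216.07 = 739.52 kN·m.

M_n ≈ 740 kN·m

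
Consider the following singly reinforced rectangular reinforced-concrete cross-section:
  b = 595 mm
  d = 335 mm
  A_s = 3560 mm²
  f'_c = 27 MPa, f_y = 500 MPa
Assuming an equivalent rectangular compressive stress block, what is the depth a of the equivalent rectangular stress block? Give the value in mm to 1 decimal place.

a ≈ 130.4 mm

T = A_s f_y = 3560 × 500 = 1780000 N = 1780 kN.
Setting C = 0.85 f'_c a b equal to T: a = 1780000/(0.85 × 27 × 595) = 130.4 mm.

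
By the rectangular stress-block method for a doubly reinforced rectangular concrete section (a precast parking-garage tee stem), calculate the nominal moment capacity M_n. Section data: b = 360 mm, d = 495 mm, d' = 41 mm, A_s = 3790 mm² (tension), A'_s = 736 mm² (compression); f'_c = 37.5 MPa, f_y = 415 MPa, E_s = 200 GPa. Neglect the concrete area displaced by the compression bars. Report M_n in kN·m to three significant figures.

M_n ≈ 696 kN·m

Assume both tension and compression steel yield.
Net tension couple steel: A_s − A'_s = 3054 mm².
a = (A_s − A'_s) f_y / (0.85 f'_c b) = 1267410/(0.85 × 37.5 × 360) = 110.45 mm.
c = a/β₁ = 110.45/0.782 = 141.24 mm; ε'_s = 0.003(c − d')/c = 0.0021 ≥ f_y/E_s = 0.0021, so compression steel does yield.
M_n = (A_s − A'_s) f_y (d − a/2) + A'_s f_y (d − d') = [1267410 × (495 − 55.225) + 305440 × (495 − 41)] × 10⁻⁶ = 557.38 + 138.67 = 696.05 kN·m.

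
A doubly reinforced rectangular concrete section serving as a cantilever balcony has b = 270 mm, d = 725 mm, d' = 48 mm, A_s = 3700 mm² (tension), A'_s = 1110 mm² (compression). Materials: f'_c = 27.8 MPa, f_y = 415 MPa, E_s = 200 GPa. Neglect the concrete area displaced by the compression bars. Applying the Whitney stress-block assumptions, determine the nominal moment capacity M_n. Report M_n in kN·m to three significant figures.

M_n ≈ 1000 kN·m

Assume both tension and compression steel yield.
Net tension couple steel: A_s − A'_s = 2590 mm².
a = (A_s − A'_s) f_y / (0.85 f'_c b) = 1074850/(0.85 × 27.8 × 270) = 168.47 mm.
c = a/β₁ = 168.47/0.85 = 198.20 mm; ε'_s = 0.003(c − d')/c = 0.0023 ≥ f_y/E_s = 0.0021, so compression steel does yield.
M_n = (A_s − A'_s) f_y (d − a/2) + A'_s f_y (d − d') = [1074850 × (725 − 84.235) + 460650 × (725 − 48)] × 10⁻⁶ = 688.73 + 311.86 = 1000.59 kN·m.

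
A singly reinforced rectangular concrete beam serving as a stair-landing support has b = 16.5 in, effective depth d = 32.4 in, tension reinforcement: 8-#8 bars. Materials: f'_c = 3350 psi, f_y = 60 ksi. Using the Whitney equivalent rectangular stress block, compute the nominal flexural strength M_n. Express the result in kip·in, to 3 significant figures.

A_s = 8 × 0.79 = 6.32 in².
T = A_s f_y = 6.32 × 60 = 379.2 kips.
a = T/(0.85 f'_c b) = 379.2/(0.85 × 3.35 × 16.5) = 8.071 in.
M_n = T(d − a/2) = 379.2 × (32.4 − 4.0355) = 10755.8 kip·in.

M_n ≈ 10800 kip·in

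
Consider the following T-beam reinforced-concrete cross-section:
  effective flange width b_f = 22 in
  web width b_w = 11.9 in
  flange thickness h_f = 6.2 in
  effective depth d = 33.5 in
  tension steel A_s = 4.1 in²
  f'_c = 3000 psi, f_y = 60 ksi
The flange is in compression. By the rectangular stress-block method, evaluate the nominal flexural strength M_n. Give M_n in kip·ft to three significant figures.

M_n ≈ 642 kip·ft

Tension: T = A_s f_y = 4.1 × 60 = 246 kips.
Try a within the flange: a = T/(0.85 f'_c b_f) = 246/(0.85 × 3 × 22) = 4.385 in.
Since a = 4.385 ≤ h_f = 6.2 in, the stress block lies entirely in the flange; analyse as a rectangular beam of width b_f.
M_n = T(d − a/2) = 246 × (33.5 − 2.1925) = 7701.6 kip·in.
M_n = 7701.6/12 = 641.80 kip·ft.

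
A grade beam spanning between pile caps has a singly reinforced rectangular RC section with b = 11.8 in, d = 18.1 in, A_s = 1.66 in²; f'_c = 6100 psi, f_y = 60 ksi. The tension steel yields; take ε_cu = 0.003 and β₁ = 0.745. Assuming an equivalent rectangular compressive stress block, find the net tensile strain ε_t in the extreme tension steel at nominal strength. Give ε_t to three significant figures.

a = A_s f_y/(0.85 f'_c b) = 1.628 in.
β₁ = 0.745, so c = a/β₁ = 1.628/0.745 = 2.185 in.
From the linear strain diagram with ε_cu = 0.003: ε_t = 0.003 (d − c)/c = 0.003 × (18.1 − 2.185)/2.185 = 0.0219.
Since ε_t ≥ 0.005, the section is tension-controlled.

ε_t ≈ 0.0219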